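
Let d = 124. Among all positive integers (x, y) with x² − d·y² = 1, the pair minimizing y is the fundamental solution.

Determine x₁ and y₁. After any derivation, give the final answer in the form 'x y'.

4620799 414960

[11; 7,2,1,1,1,…,2,7,22] for √124; ℓ=16 ⇒ convergent index 15
a_0=11:  p_0=11·1+0=11,  q_0=11·0+1=1
…
a_6=3:  p_6=3·657+412=2383,  q_6=3·59+37=214
a_7=1:  p_7=1·2383+657=3040,  q_7=1·214+59=273
a_8=4:  p_8=4·3040+2383=14543,  q_8=4·273+214=1306
a_9=1:  p_9=1·14543+3040=17583,  q_9=1·1306+273=1579
…
a_12=1:  p_12=1·84875+67292=152167,  q_12=1·7622+6043=13665
…
a_14=2:  p_14=2·237042+152167=626251,  q_14=2·21287+13665=56239
a_15=7:  p_15=7·626251+237042=4620799,  q_15=7·56239+21287=414960
→ (4620799, 414960).  Check: 4620799²=21351783398401, 124·414960²=21351783398400, difference 1.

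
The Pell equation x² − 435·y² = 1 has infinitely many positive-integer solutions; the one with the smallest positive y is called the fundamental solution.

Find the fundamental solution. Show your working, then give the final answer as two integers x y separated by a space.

146 7

√435 = [20; 1,5,1,40, …], period ℓ=4 (even) → k=3
i=0: a=20 ⇒ p=20, q=1
i=1: a=1 ⇒ p=21, q=1
i=2: a=5 ⇒ p=125, q=6
i=3: a=1 ⇒ p=146, q=7
(x₁, y₁) = (146, 7);  146² − 435·7² = 1 ✓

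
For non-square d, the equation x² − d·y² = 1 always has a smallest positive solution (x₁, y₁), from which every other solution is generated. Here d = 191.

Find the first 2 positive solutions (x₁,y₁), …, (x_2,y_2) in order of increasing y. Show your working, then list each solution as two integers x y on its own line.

[13; 1,4,1,1,3,…,4,1,26] for √191; ℓ=16 ⇒ convergent index 15
i=0: a=13 ⇒ p=13, q=1
…
i=2: a=4 ⇒ p=69, q=5
i=3: a=1 ⇒ p=83, q=6
…
i=8: a=13 ⇒ p=40217, q=2910
…
i=13: a=1 ⇒ p=1616447, q=116962
i=14: a=4 ⇒ p=7377553, q=533821
i=15: a=1 ⇒ p=8994000, q=650783
fundamental: x₁=8994000, y₁=650783  (since 80892036000000 − 191·423518513089 = 1)
k=2:  x_2 = 8994000·8994000+191·650783·650783 = 161784071999999,  y_2 = 8994000·650783+650783·8994000 = 11706284604000

8994000 650783
161784071999999 11706284604000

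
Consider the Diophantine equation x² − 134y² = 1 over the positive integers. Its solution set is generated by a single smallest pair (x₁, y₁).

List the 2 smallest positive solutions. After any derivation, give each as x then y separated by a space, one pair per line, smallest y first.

145925 12606
42588211249 3679061100

d=134: √d = [11; 1,1,2,1,3,…,1,1,22] (ℓ=14, even), read p_13/q_13
a_0=11:  p_0=11·1+0=11,  q_0=11·0+1=1
a_1=1:  p_1=1·11+1=12,  q_1=1·1+0=1
…
a_7=10:  p_7=10·382+301=4121,  q_7=10·33+26=356
a_8=1:  p_8=1·4121+382=4503,  q_8=1·356+33=389
a_9=3:  p_9=3·4503+4121=17630,  q_9=3·389+356=1523
a_10=1:  p_10=1·17630+4503=22133,  q_10=1·1523+389=1912
a_11=2:  p_11=2·22133+17630=61896,  q_11=2·1912+1523=5347
a_12=1:  p_12=1·61896+22133=84029,  q_12=1·5347+1912=7259
a_13=1:  p_13=1·84029+61896=145925,  q_13=1·7259+5347=12606
(x₁, y₁) = (145925, 12606);  145925² − 134·12606² = 1 ✓
(145925+12606√134)^2 = 42588211249 + 3679061100√134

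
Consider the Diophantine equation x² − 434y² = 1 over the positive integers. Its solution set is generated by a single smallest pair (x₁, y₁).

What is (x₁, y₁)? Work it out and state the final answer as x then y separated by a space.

125 6

d=434: √d = [20; 1,4,1,40] (ℓ=4, even), read p_3/q_3
i=0: a=20 ⇒ p=20, q=1
i=1: a=1 ⇒ p=21, q=1
i=2: a=4 ⇒ p=104, q=5
i=3: a=1 ⇒ p=125, q=6
fundamental: x₁=125, y₁=6  (since 15625 − 434·36 = 1)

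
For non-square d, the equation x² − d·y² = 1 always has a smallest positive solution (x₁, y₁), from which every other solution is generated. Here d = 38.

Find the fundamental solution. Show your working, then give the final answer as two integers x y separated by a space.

37 6

√38 → a₀=6, period (6,12); ℓ=2 even so k=1
i=0: a=6 ⇒ p=6, q=1
i=1: a=6 ⇒ p=37, q=6
fundamental: x₁=37, y₁=6  (since 1369 − 38·36 = 1)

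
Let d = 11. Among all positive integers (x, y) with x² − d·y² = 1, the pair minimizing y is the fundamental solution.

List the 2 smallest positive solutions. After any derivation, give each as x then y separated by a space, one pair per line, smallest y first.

√11 → a₀=3, period (3,6); ℓ=2 even so k=1
i=0: a=3 ⇒ p=3, q=1
i=1: a=3 ⇒ p=10, q=3
→ (10, 3).  Check: 10²=100, 11·3²=99, difference 1.
(10+3√11)^2 = 199 + 60√11

10 3
199 60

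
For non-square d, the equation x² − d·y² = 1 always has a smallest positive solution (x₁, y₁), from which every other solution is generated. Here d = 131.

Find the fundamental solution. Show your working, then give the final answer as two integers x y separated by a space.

10610 927

√131 = [11; 2,4,11,4,2,22, …], period ℓ=6 (even) → k=5
k=0  a_k=11  p_k/q_k = 11/1
…
k=4  a_k=4  p_k/q_k = 4727/413
k=5  a_k=2  p_k/q_k = 10610/927
→ (10610, 927).  Check: 10610²=112572100, 131·927²=112572099, difference 1.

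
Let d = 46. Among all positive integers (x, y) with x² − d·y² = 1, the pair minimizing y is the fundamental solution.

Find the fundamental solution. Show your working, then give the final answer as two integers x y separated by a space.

d=46: √d = [6; 1,3,1,1,2,6,2,1,1,3,1,12] (ℓ=12, even), read p_11/q_11
i=0: a=6 ⇒ p=6, q=1
i=1: a=1 ⇒ p=7, q=1
…
i=4: a=1 ⇒ p=61, q=9
…
i=7: a=2 ⇒ p=2150, q=317
i=8: a=1 ⇒ p=3147, q=464
i=9: a=1 ⇒ p=5297, q=781
i=10: a=3 ⇒ p=19038, q=2807
i=11: a=1 ⇒ p=24335, q=3588
fundamental: x₁=24335, y₁=3588  (since 592192225 − 46·12873744 = 1)

24335 3588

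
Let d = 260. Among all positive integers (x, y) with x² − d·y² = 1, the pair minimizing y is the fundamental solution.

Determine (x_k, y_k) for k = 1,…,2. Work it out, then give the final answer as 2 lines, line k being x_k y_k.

√260 → a₀=16, period (8,32); ℓ=2 even so k=1
step 0: (16, 1)  from 16·(1,0) + (0,1)
step 1: (129, 8)  from 8·(16,1) + (1,0)
(x₁, y₁) = (129, 8);  129² − 260·8² = 1 ✓
(x_2, y_2) = (129·129 + 260·8·8, 129·8 + 8·129) = (33281, 2064)

129 8
33281 2064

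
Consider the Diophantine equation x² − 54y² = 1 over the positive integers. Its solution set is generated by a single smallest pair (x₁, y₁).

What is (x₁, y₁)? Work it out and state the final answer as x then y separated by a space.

485 66

√54 → a₀=7, period (2,1,6,1,2,14); ℓ=6 even so k=5
step 0: (7, 1)  from 7·(1,0) + (0,1)
…
step 4: (169, 23)  from 1·(147,20) + (22,3)
step 5: (485, 66)  from 2·(169,23) + (147,20)
(x₁, y₁) = (485, 66);  485² − 54·66² = 1 ✓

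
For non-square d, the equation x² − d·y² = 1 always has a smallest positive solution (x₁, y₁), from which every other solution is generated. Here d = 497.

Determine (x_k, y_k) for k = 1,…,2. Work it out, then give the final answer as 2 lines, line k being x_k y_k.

1201887 53912
2889064721537 129592263888

[22; 3,2,2,5,6,5,2,2,3,44] for √497; ℓ=10 ⇒ convergent index 9
step 0: (22, 1)  from 22·(1,0) + (0,1)
step 1: (67, 3)  from 3·(22,1) + (1,0)
…
step 3: (379, 17)  from 2·(156,7) + (67,3)
step 4: (2051, 92)  from 5·(379,17) + (156,7)
step 5: (12685, 569)  from 6·(2051,92) + (379,17)
…
step 8: (352750, 15823)  from 2·(143637,6443) + (65476,2937)
step 9: (1201887, 53912)  from 3·(352750,15823) + (143637,6443)
(x₁, y₁) = (1201887, 53912);  1201887² − 497·53912² = 1 ✓
n=2: (1201887,53912)∘(1201887,53912) = (1201887·1201887+497·53912·53912, 1201887·53912+53912·1201887) = (2889064721537,129592263888)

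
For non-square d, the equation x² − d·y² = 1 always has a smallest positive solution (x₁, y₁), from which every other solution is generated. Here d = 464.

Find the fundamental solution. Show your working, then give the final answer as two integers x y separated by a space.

9801 455

√464 → a₀=21, period (1,1,5,1,1,1,5,1,1,42); ℓ=10 even so k=9
i=0: a=21 ⇒ p=21, q=1
i=1: a=1 ⇒ p=22, q=1
i=2: a=1 ⇒ p=43, q=2
i=3: a=5 ⇒ p=237, q=11
…
i=7: a=5 ⇒ p=4502, q=209
i=8: a=1 ⇒ p=5299, q=246
i=9: a=1 ⇒ p=9801, q=455
→ (9801, 455).  Check: 9801²=96059601, 464·455²=96059600, difference 1.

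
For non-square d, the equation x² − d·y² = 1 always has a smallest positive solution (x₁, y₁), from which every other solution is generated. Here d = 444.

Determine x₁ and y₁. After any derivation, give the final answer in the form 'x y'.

[21; 14,42] for √444; ℓ=2 ⇒ convergent index 1
step 0: (21, 1)  from 21·(1,0) + (0,1)
step 1: (295, 14)  from 14·(21,1) + (1,0)
fundamental: x₁=295, y₁=14  (since 87025 − 444·196 = 1)

295 14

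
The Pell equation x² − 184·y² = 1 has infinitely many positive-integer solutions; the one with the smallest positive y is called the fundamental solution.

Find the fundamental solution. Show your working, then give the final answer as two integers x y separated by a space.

24335 1794

√184 → a₀=13, period (1,1,3,2,1,2,1,2,3,1,1,26); ℓ=12 even so k=11
a_0=13:  p_0=13·1+0=13,  q_0=13·0+1=1
a_1=1:  p_1=1·13+1=14,  q_1=1·1+0=1
a_2=1:  p_2=1·14+13=27,  q_2=1·1+1=2
…
a_4=2:  p_4=2·95+27=217,  q_4=2·7+2=16
a_5=1:  p_5=1·217+95=312,  q_5=1·16+7=23
…
a_9=3:  p_9=3·3147+1153=10594,  q_9=3·232+85=781
a_10=1:  p_10=1·10594+3147=13741,  q_10=1·781+232=1013
a_11=1:  p_11=1·13741+10594=24335,  q_11=1·1013+781=1794
fundamental: x₁=24335, y₁=1794  (since 592192225 − 184·3218436 = 1)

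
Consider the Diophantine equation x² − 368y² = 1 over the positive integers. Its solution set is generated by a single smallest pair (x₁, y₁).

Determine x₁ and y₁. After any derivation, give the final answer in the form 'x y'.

d=368: √d = [19; 5,2,5,38] (ℓ=4, even), read p_3/q_3
a_0=19:  p_0=19·1+0=19,  q_0=19·0+1=1
…
a_2=2:  p_2=2·96+19=211,  q_2=2·5+1=11
a_3=5:  p_3=5·211+96=1151,  q_3=5·11+5=60
→ (1151, 60).  Check: 1151²=1324801, 368·60²=1324800, difference 1.

1151 60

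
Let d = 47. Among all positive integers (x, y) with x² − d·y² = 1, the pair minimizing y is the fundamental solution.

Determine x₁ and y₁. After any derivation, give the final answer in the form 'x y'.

48 7

√47 = [6; 1,5,1,12, …], period ℓ=4 (even) → k=3
k=0  a_k=6  p_k/q_k = 6/1
…
k=2  a_k=5  p_k/q_k = 41/6
k=3  a_k=1  p_k/q_k = 48/7
→ (48, 7).  Check: 48²=2304, 47·7²=2303, difference 1.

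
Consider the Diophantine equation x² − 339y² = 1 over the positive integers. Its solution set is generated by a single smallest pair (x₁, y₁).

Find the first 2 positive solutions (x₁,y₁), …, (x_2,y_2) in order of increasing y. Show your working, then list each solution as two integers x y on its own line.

[18; 2,2,2,1,17,1,2,2,2,36] for √339; ℓ=10 ⇒ convergent index 9
step 0: (18, 1)  from 18·(1,0) + (0,1)
step 1: (37, 2)  from 2·(18,1) + (1,0)
step 2: (92, 5)  from 2·(37,2) + (18,1)
…
step 4: (313, 17)  from 1·(221,12) + (92,5)
…
step 6: (5855, 318)  from 1·(5542,301) + (313,17)
step 7: (17252, 937)  from 2·(5855,318) + (5542,301)
step 8: (40359, 2192)  from 2·(17252,937) + (5855,318)
step 9: (97970, 5321)  from 2·(40359,2192) + (17252,937)
(x₁, y₁) = (97970, 5321);  97970² − 339·5321² = 1 ✓
n=2: (97970,5321)∘(97970,5321) = (97970·97970+339·5321·5321, 97970·5321+5321·97970) = (19196241799,1042596740)

97970 5321
19196241799 1042596740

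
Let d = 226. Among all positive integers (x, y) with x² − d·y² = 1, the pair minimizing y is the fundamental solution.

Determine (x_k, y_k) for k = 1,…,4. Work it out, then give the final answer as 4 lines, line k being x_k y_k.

451 30
406801 27060
366934051 24408090
330974107201 22016070120

[15; 30] for √226; ℓ=1 ⇒ convergent index 1
step 0: (15, 1)  from 15·(1,0) + (0,1)
step 1: (451, 30)  from 30·(15,1) + (1,0)
(x₁, y₁) = (451, 30);  451² − 226·30² = 1 ✓
k=2:  x_2 = 451·451+226·30·30 = 406801,  y_2 = 451·30+30·451 = 27060
k=3:  x_3 = 451·406801+226·30·27060 = 366934051,  y_3 = 451·27060+30·406801 = 24408090
k=4:  x_4 = 451·366934051+226·30·24408090 = 330974107201,  y_4 = 451·24408090+30·366934051 = 22016070120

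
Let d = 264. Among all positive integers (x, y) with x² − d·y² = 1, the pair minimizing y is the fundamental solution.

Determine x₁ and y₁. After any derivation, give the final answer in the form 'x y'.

65 4

d=264: √d = [16; 4,32] (ℓ=2, even), read p_1/q_1
step 0: (16, 1)  from 16·(1,0) + (0,1)
step 1: (65, 4)  from 4·(16,1) + (1,0)
fundamental: x₁=65, y₁=4  (since 4225 − 264·16 = 1)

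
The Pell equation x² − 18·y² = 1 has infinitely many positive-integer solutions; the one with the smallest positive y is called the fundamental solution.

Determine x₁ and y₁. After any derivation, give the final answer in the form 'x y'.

[4; 4,8] for √18; ℓ=2 ⇒ convergent index 1
k=0  a_k=4  p_k/q_k = 4/1
k=1  a_k=4  p_k/q_k = 17/4
→ (17, 4).  Check: 17²=289, 18·4²=288, difference 1.

17 4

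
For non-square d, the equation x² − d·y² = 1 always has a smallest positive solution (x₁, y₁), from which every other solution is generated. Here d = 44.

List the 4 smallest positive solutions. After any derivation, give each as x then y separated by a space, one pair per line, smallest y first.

[6; 1,1,1,2,1,1,1,12] for √44; ℓ=8 ⇒ convergent index 7
i=0: a=6 ⇒ p=6, q=1
…
i=3: a=1 ⇒ p=20, q=3
…
i=5: a=1 ⇒ p=73, q=11
i=6: a=1 ⇒ p=126, q=19
i=7: a=1 ⇒ p=199, q=30
(x₁, y₁) = (199, 30);  199² − 44·30² = 1 ✓
(x_2, y_2) = (199·199 + 44·30·30, 199·30 + 30·199) = (79201, 11940)
(x_3, y_3) = (199·79201 + 44·30·11940, 199·11940 + 30·79201) = (31521799, 4752090)
(x_4, y_4) = (199·31521799 + 44·30·4752090, 199·4752090 + 30·31521799) = (12545596801, 1891319880)

199 30
79201 11940
31521799 4752090
12545596801 1891319880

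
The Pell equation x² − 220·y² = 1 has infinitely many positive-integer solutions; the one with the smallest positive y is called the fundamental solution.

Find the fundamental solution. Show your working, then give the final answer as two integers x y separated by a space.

89 6

√220 = [14; 1,4,1,28, …], period ℓ=4 (even) → k=3
step 0: (14, 1)  from 14·(1,0) + (0,1)
…
step 2: (74, 5)  from 4·(15,1) + (14,1)
step 3: (89, 6)  from 1·(74,5) + (15,1)
→ (89, 6).  Check: 89²=7921, 220·6²=7920, difference 1.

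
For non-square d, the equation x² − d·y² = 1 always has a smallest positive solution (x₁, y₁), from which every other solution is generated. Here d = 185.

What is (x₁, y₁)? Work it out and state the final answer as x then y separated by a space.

[13; 1,1,1,1,26] for √185; ℓ=5 ⇒ convergent index 9
step 0: (13, 1)  from 13·(1,0) + (0,1)
step 1: (14, 1)  from 1·(13,1) + (1,0)
…
step 5: (1809, 133)  from 26·(68,5) + (41,3)
step 6: (1877, 138)  from 1·(1809,133) + (68,5)
step 7: (3686, 271)  from 1·(1877,138) + (1809,133)
step 8: (5563, 409)  from 1·(3686,271) + (1877,138)
step 9: (9249, 680)  from 1·(5563,409) + (3686,271)
fundamental: x₁=9249, y₁=680  (since 85544001 − 185·462400 = 1)

9249 680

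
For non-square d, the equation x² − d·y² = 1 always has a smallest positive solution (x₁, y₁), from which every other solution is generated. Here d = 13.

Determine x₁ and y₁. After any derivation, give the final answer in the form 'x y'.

[3; 1,1,1,1,6] for √13; ℓ=5 ⇒ convergent index 9
i=0: a=3 ⇒ p=3, q=1
…
i=3: a=1 ⇒ p=11, q=3
…
i=8: a=1 ⇒ p=393, q=109
i=9: a=1 ⇒ p=649, q=180
fundamental: x₁=649, y₁=180  (since 421201 − 13·32400 = 1)

649 180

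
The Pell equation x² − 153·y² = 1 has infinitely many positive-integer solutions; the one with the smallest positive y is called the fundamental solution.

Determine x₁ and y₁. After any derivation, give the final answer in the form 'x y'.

2177 176

√153 = [12; 2,1,2,2,2,1,2,24, …], period ℓ=8 (even) → k=7
a_0=12:  p_0=12·1+0=12,  q_0=12·0+1=1
a_1=2:  p_1=2·12+1=25,  q_1=2·1+0=2
a_2=1:  p_2=1·25+12=37,  q_2=1·2+1=3
a_3=2:  p_3=2·37+25=99,  q_3=2·3+2=8
a_4=2:  p_4=2·99+37=235,  q_4=2·8+3=19
a_5=2:  p_5=2·235+99=569,  q_5=2·19+8=46
a_6=1:  p_6=1·569+235=804,  q_6=1·46+19=65
a_7=2:  p_7=2·804+569=2177,  q_7=2·65+46=176
→ (2177, 176).  Check: 2177²=4739329, 153·176²=4739328, difference 1.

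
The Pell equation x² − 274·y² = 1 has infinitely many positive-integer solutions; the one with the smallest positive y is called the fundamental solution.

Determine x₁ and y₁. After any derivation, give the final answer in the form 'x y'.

√274 → a₀=16, period (1,1,4,4,1,1,32); ℓ=7 odd so k=13
k=0  a_k=16  p_k/q_k = 16/1
…
k=2  a_k=1  p_k/q_k = 33/2
k=3  a_k=4  p_k/q_k = 149/9
…
k=12  a_k=1  p_k/q_k = 2189276/132259
k=13  a_k=1  p_k/q_k = 3959299/239190
(x₁, y₁) = (3959299, 239190);  3959299² − 274·239190² = 1 ✓

3959299 239190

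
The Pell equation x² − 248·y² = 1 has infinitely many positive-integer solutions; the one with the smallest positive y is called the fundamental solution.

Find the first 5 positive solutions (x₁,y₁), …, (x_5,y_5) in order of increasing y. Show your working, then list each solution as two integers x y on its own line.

63 4
7937 504
999999 63500
125991937 8000496
15873984063 1007998996

d=248: √d = [15; 1,2,1,30] (ℓ=4, even), read p_3/q_3
i=0: a=15 ⇒ p=15, q=1
i=1: a=1 ⇒ p=16, q=1
i=2: a=2 ⇒ p=47, q=3
i=3: a=1 ⇒ p=63, q=4
fundamental: x₁=63, y₁=4  (since 3969 − 248·16 = 1)
n=2: (63,4)∘(63,4) = (63·63+248·4·4, 63·4+4·63) = (7937,504)
n=3: (7937,504)∘(63,4) = (63·7937+248·4·504, 63·504+4·7937) = (999999,63500)
n=4: (999999,63500)∘(63,4) = (63·999999+248·4·63500, 63·63500+4·999999) = (125991937,8000496)
n=5: (125991937,8000496)∘(63,4) = (63·125991937+248·4·8000496, 63·8000496+4·125991937) = (15873984063,1007998996)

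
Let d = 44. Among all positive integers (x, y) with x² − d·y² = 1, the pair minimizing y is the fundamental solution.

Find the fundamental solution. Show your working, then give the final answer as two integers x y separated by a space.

[6; 1,1,1,2,1,1,1,12] for √44; ℓ=8 ⇒ convergent index 7
k=0  a_k=6  p_k/q_k = 6/1
…
k=4  a_k=2  p_k/q_k = 53/8
…
k=6  a_k=1  p_k/q_k = 126/19
k=7  a_k=1  p_k/q_k = 199/30
→ (199, 30).  Check: 199²=39601, 44·30²=39600, difference 1.

199 30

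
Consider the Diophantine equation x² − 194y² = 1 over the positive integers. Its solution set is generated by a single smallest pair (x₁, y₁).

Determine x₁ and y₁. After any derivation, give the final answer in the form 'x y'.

[13; 1,12,1,26] for √194; ℓ=4 ⇒ convergent index 3
a_0=13:  p_0=13·1+0=13,  q_0=13·0+1=1
a_1=1:  p_1=1·13+1=14,  q_1=1·1+0=1
a_2=12:  p_2=12·14+13=181,  q_2=12·1+1=13
a_3=1:  p_3=1·181+14=195,  q_3=1·13+1=14
→ (195, 14).  Check: 195²=38025, 194·14²=38024, difference 1.

195 14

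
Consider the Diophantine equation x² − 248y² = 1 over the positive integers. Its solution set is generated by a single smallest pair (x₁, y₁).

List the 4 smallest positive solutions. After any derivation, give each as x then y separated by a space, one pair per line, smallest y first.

[15; 1,2,1,30] for √248; ℓ=4 ⇒ convergent index 3
a_0=15:  p_0=15·1+0=15,  q_0=15·0+1=1
…
a_2=2:  p_2=2·16+15=47,  q_2=2·1+1=3
a_3=1:  p_3=1·47+16=63,  q_3=1·3+1=4
→ (63, 4).  Check: 63²=3969, 248·4²=3968, difference 1.
n=2: (63,4)∘(63,4) = (63·63+248·4·4, 63·4+4·63) = (7937,504)
n=3: (7937,504)∘(63,4) = (63·7937+248·4·504, 63·504+4·7937) = (999999,63500)
n=4: (999999,63500)∘(63,4) = (63·999999+248·4·63500, 63·63500+4·999999) = (125991937,8000496)

63 4
7937 504
999999 63500
125991937 8000496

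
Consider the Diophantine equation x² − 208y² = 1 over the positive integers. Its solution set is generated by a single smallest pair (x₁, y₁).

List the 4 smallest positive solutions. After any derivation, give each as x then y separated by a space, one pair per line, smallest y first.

[14; 2,2,1,2,2,28] for √208; ℓ=6 ⇒ convergent index 5
a_0=14:  p_0=14·1+0=14,  q_0=14·0+1=1
…
a_3=1:  p_3=1·72+29=101,  q_3=1·5+2=7
a_4=2:  p_4=2·101+72=274,  q_4=2·7+5=19
a_5=2:  p_5=2·274+101=649,  q_5=2·19+7=45
fundamental: x₁=649, y₁=45  (since 421201 − 208·2025 = 1)
(649+45√208)^2 = 842401 + 58410√208
(649+45√208)^3 = 1093435849 + 75816135√208
(649+45√208)^4 = 1419278889601 + 98409284820√208

649 45
842401 58410
1093435849 75816135
1419278889601 98409284820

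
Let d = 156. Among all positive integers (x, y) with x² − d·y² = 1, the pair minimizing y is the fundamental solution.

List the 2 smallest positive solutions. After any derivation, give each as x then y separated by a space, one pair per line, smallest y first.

25 2
1249 100

√156 → a₀=12, period (2,24); ℓ=2 even so k=1
step 0: (12, 1)  from 12·(1,0) + (0,1)
step 1: (25, 2)  from 2·(12,1) + (1,0)
(x₁, y₁) = (25, 2);  25² − 156·2² = 1 ✓
n=2: (25,2)∘(25,2) = (25·25+156·2·2, 25·2+2·25) = (1249,100)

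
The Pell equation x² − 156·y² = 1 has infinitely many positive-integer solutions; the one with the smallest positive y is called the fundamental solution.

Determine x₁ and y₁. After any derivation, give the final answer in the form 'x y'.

25 2

[12; 2,24] for √156; ℓ=2 ⇒ convergent index 1
k=0  a_k=12  p_k/q_k = 12/1
k=1  a_k=2  p_k/q_k = 25/2
fundamental: x₁=25, y₁=2  (since 625 − 156·4 = 1)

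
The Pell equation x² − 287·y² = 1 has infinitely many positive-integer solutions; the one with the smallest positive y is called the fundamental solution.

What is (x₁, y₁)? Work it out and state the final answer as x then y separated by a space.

√287 → a₀=16, period (1,15,1,32); ℓ=4 even so k=3
step 0: (16, 1)  from 16·(1,0) + (0,1)
step 1: (17, 1)  from 1·(16,1) + (1,0)
step 2: (271, 16)  from 15·(17,1) + (16,1)
step 3: (288, 17)  from 1·(271,16) + (17,1)
→ (288, 17).  Check: 288²=82944, 287·17²=82943, difference 1.

288 17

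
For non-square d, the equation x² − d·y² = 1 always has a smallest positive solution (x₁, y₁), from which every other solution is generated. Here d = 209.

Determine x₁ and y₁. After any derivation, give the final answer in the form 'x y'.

46551 3220

d=209: √d = [14; 2,5,3,2,3,5,2,28] (ℓ=8, even), read p_7/q_7
step 0: (14, 1)  from 14·(1,0) + (0,1)
step 1: (29, 2)  from 2·(14,1) + (1,0)
…
step 3: (506, 35)  from 3·(159,11) + (29,2)
…
step 6: (21266, 1471)  from 5·(4019,278) + (1171,81)
step 7: (46551, 3220)  from 2·(21266,1471) + (4019,278)
(x₁, y₁) = (46551, 3220);  46551² − 209·3220² = 1 ✓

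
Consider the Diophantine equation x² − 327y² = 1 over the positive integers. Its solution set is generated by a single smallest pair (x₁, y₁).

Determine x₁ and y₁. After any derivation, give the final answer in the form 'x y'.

√327 = [18; 12,36, …], period ℓ=2 (even) → k=1
k=0  a_k=18  p_k/q_k = 18/1
k=1  a_k=12  p_k/q_k = 217/12
fundamental: x₁=217, y₁=12  (since 47089 − 327·144 = 1)

217 12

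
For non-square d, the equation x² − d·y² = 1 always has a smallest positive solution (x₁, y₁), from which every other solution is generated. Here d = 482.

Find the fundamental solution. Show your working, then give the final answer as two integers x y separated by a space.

√482 = [21; 1,20,1,42, …], period ℓ=4 (even) → k=3
i=0: a=21 ⇒ p=21, q=1
i=1: a=1 ⇒ p=22, q=1
i=2: a=20 ⇒ p=461, q=21
i=3: a=1 ⇒ p=483, q=22
→ (483, 22).  Check: 483²=233289, 482·22²=233288, difference 1.

483 22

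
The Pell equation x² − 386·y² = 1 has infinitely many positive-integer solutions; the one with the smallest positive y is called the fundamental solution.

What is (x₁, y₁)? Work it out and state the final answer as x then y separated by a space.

111555 5678

√386 → a₀=19, period (1,1,1,4,1,18,1,4,1,1,1,38); ℓ=12 even so k=11
a_0=19:  p_0=19·1+0=19,  q_0=19·0+1=1
a_1=1:  p_1=1·19+1=20,  q_1=1·1+0=1
a_2=1:  p_2=1·20+19=39,  q_2=1·1+1=2
a_3=1:  p_3=1·39+20=59,  q_3=1·2+1=3
a_4=4:  p_4=4·59+39=275,  q_4=4·3+2=14
a_5=1:  p_5=1·275+59=334,  q_5=1·14+3=17
a_6=18:  p_6=18·334+275=6287,  q_6=18·17+14=320
a_7=1:  p_7=1·6287+334=6621,  q_7=1·320+17=337
a_8=4:  p_8=4·6621+6287=32771,  q_8=4·337+320=1668
a_9=1:  p_9=1·32771+6621=39392,  q_9=1·1668+337=2005
a_10=1:  p_10=1·39392+32771=72163,  q_10=1·2005+1668=3673
a_11=1:  p_11=1·72163+39392=111555,  q_11=1·3673+2005=5678
fundamental: x₁=111555, y₁=5678  (since 12444518025 − 386·32239684 = 1)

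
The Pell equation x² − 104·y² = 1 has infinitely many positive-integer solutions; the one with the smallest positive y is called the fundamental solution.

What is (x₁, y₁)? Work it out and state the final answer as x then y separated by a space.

51 5

d=104: √d = [10; 5,20] (ℓ=2, even), read p_1/q_1
a_0=10:  p_0=10·1+0=10,  q_0=10·0+1=1
a_1=5:  p_1=5·10+1=51,  q_1=5·1+0=5
fundamental: x₁=51, y₁=5  (since 2601 − 104·25 = 1)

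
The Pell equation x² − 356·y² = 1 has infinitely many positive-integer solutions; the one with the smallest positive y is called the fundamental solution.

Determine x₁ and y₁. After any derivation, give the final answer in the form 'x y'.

d=356: √d = [18; 1,6,1,1,2,…,6,1,36] (ℓ=14, even), read p_13/q_13
a_0=18:  p_0=18·1+0=18,  q_0=18·0+1=1
…
a_2=6:  p_2=6·19+18=132,  q_2=6·1+1=7
…
a_11=1:  p_11=1·37868+28151=66019,  q_11=1·2007+1492=3499
a_12=6:  p_12=6·66019+37868=433982,  q_12=6·3499+2007=23001
a_13=1:  p_13=1·433982+66019=500001,  q_13=1·23001+3499=26500
(x₁, y₁) = (500001, 26500);  500001² − 356·26500² = 1 ✓

500001 26500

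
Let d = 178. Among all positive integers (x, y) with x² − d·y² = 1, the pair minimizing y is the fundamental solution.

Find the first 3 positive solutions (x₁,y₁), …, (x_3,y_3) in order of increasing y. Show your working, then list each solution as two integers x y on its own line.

√178 = [13; 2,1,12,1,2,26, …], period ℓ=6 (even) → k=5
i=0: a=13 ⇒ p=13, q=1
i=1: a=2 ⇒ p=27, q=2
…
i=4: a=1 ⇒ p=547, q=41
i=5: a=2 ⇒ p=1601, q=120
fundamental: x₁=1601, y₁=120  (since 2563201 − 178·14400 = 1)
n=2: (1601,120)∘(1601,120) = (1601·1601+178·120·120, 1601·120+120·1601) = (5126401,384240)
n=3: (5126401,384240)∘(1601,120) = (1601·5126401+178·120·384240, 1601·384240+120·5126401) = (16414734401,1230336360)

1601 120
5126401 384240
16414734401 1230336360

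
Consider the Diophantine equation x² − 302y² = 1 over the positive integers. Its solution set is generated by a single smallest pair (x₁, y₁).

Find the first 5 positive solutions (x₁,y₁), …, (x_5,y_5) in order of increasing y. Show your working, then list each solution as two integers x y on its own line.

d=302: √d = [17; 2,1,1,1,4,…,1,2,34] (ℓ=16, even), read p_15/q_15
i=0: a=17 ⇒ p=17, q=1
i=1: a=2 ⇒ p=35, q=2
…
i=4: a=1 ⇒ p=139, q=8
…
i=14: a=1 ⇒ p=1617193, q=93059
i=15: a=2 ⇒ p=4276623, q=246092
→ (4276623, 246092).  Check: 4276623²=18289504284129, 302·246092²=18289504284128, difference 1.
n=2: (4276623,246092)∘(4276623,246092) = (4276623·4276623+302·246092·246092, 4276623·246092+246092·4276623) = (36579008568257,2104885414632)
n=3: (36579008568257,2104885414632)∘(4276623,246092) = (4276623·36579008568257+302·246092·2104885414632, 4276623·2104885414632+246092·36579008568257) = (312869258720405635599,18003602753159249380)
n=4: (312869258720405635599,18003602753159249380)∘(4276623,246092) = (4276623·312869258720405635599+302·246092·18003602753159249380, 4276623·18003602753159249380+246092·312869258720405635599) = (2676047735673238042056036097,153989243234046232237072848)
n=5: (2676047735673238042056036097,153989243234046232237072848)∘(4276623,246092) = (4276623·2676047735673238042056036097+302·246092·153989243234046232237072848, 4276623·153989243234046232237072848+246092·2676047735673238042056036097) = (22888894590955867721004902116885263,1317107878734614996094061229615228)

4276623 246092
36579008568257 2104885414632
312869258720405635599 18003602753159249380
2676047735673238042056036097 153989243234046232237072848
22888894590955867721004902116885263 1317107878734614996094061229615228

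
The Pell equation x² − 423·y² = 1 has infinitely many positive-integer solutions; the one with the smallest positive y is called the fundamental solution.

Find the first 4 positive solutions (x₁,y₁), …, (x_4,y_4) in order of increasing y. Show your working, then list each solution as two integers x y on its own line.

√423 = [20; 1,1,3,4,3,1,1,40, …], period ℓ=8 (even) → k=7
a_0=20:  p_0=20·1+0=20,  q_0=20·0+1=1
a_1=1:  p_1=1·20+1=21,  q_1=1·1+0=1
…
a_3=3:  p_3=3·41+21=144,  q_3=3·2+1=7
…
a_5=3:  p_5=3·617+144=1995,  q_5=3·30+7=97
a_6=1:  p_6=1·1995+617=2612,  q_6=1·97+30=127
a_7=1:  p_7=1·2612+1995=4607,  q_7=1·127+97=224
fundamental: x₁=4607, y₁=224  (since 21224449 − 423·50176 = 1)
(4607+224√423)^2 = 42448897 + 2063936√423
(4607+224√423)^3 = 391124132351 + 19017106080√423
(4607+224√423)^4 = 3603817713033217 + 175223613357184√423

4607 224
42448897 2063936
391124132351 19017106080
3603817713033217 175223613357184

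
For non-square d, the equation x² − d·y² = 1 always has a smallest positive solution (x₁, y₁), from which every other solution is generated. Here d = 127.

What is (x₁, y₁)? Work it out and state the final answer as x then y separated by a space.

4730624 419775

[11; 3,1,2,2,7,11,7,2,2,1,3,22] for √127; ℓ=12 ⇒ convergent index 11
a_0=11:  p_0=11·1+0=11,  q_0=11·0+1=1
a_1=3:  p_1=3·11+1=34,  q_1=3·1+0=3
a_2=1:  p_2=1·34+11=45,  q_2=1·3+1=4
a_3=2:  p_3=2·45+34=124,  q_3=2·4+3=11
…
a_10=1:  p_10=1·906941+367620=1274561,  q_10=1·80478+32621=113099
a_11=3:  p_11=3·1274561+906941=4730624,  q_11=3·113099+80478=419775
(x₁, y₁) = (4730624, 419775);  4730624² − 127·419775² = 1 ✓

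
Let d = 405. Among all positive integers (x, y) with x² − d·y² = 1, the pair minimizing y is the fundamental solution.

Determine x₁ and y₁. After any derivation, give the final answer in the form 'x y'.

√405 = [20; 8,40, …], period ℓ=2 (even) → k=1
a_0=20:  p_0=20·1+0=20,  q_0=20·0+1=1
a_1=8:  p_1=8·20+1=161,  q_1=8·1+0=8
(x₁, y₁) = (161, 8);  161² − 405·8² = 1 ✓

161 8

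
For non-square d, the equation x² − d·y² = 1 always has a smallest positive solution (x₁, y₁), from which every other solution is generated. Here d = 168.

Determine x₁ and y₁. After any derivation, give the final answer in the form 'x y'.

13 1

d=168: √d = [12; 1,24] (ℓ=2, even), read p_1/q_1
a_0=12:  p_0=12·1+0=12,  q_0=12·0+1=1
a_1=1:  p_1=1·12+1=13,  q_1=1·1+0=1
(x₁, y₁) = (13, 1);  13² − 168·1² = 1 ✓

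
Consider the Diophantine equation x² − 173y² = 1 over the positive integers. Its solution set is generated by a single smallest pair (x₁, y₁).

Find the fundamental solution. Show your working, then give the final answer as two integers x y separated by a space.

√173 → a₀=13, period (6,1,1,6,26); ℓ=5 odd so k=9
a_0=13:  p_0=13·1+0=13,  q_0=13·0+1=1
a_1=6:  p_1=6·13+1=79,  q_1=6·1+0=6
a_2=1:  p_2=1·79+13=92,  q_2=1·6+1=7
…
a_8=1:  p_8=1·205791+176552=382343,  q_8=1·15646+13423=29069
a_9=6:  p_9=6·382343+205791=2499849,  q_9=6·29069+15646=190060
(x₁, y₁) = (2499849, 190060);  2499849² − 173·190060² = 1 ✓

2499849 190060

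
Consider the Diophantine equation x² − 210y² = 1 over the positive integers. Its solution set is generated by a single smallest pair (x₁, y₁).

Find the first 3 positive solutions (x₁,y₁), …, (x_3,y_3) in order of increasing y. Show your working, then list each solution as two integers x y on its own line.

[14; 2,28] for √210; ℓ=2 ⇒ convergent index 1
i=0: a=14 ⇒ p=14, q=1
i=1: a=2 ⇒ p=29, q=2
→ (29, 2).  Check: 29²=841, 210·2²=840, difference 1.
n=2: (29,2)∘(29,2) = (29·29+210·2·2, 29·2+2·29) = (1681,116)
n=3: (1681,116)∘(29,2) = (29·1681+210·2·116, 29·116+2·1681) = (97469,6726)

29 2
1681 116
97469 6726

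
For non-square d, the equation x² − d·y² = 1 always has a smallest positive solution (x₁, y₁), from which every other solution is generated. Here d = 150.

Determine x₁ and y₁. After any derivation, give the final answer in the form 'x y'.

√150 = [12; 4,24, …], period ℓ=2 (even) → k=1
i=0: a=12 ⇒ p=12, q=1
i=1: a=4 ⇒ p=49, q=4
(x₁, y₁) = (49, 4);  49² − 150·4² = 1 ✓

49 4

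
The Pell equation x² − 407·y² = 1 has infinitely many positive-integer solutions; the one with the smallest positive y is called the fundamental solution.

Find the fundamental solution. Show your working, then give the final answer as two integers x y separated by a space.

√407 → a₀=20, period (5,1,2,1,5,40); ℓ=6 even so k=5
k=0  a_k=20  p_k/q_k = 20/1
…
k=2  a_k=1  p_k/q_k = 121/6
k=3  a_k=2  p_k/q_k = 343/17
k=4  a_k=1  p_k/q_k = 464/23
k=5  a_k=5  p_k/q_k = 2663/132
fundamental: x₁=2663, y₁=132  (since 7091569 − 407·17424 = 1)

2663 132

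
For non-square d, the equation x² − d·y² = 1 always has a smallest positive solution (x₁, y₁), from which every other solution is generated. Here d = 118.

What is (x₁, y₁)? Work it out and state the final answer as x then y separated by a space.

√118 = [10; 1,6,3,2,10,2,3,6,1,20, …], period ℓ=10 (even) → k=9
k=0  a_k=10  p_k/q_k = 10/1
k=1  a_k=1  p_k/q_k = 11/1
k=2  a_k=6  p_k/q_k = 76/7
…
k=4  a_k=2  p_k/q_k = 554/51
k=5  a_k=10  p_k/q_k = 5779/532
…
k=7  a_k=3  p_k/q_k = 42115/3877
k=8  a_k=6  p_k/q_k = 264802/24377
k=9  a_k=1  p_k/q_k = 306917/28254
fundamental: x₁=306917, y₁=28254  (since 94198044889 − 118·798288516 = 1)

306917 28254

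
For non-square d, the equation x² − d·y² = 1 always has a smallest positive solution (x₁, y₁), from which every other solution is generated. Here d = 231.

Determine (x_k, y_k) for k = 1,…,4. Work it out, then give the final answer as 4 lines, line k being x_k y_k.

d=231: √d = [15; 5,30] (ℓ=2, even), read p_1/q_1
k=0  a_k=15  p_k/q_k = 15/1
k=1  a_k=5  p_k/q_k = 76/5
(x₁, y₁) = (76, 5);  76² − 231·5² = 1 ✓
(76+5√231)^2 = 11551 + 760√231
(76+5√231)^3 = 1755676 + 115515√231
(76+5√231)^4 = 266851201 + 17557520√231

76 5
11551 760
1755676 115515
266851201 17557520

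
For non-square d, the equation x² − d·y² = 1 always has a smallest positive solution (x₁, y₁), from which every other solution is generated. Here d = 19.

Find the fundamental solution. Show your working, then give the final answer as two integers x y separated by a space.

√19 = [4; 2,1,3,1,2,8, …], period ℓ=6 (even) → k=5
k=0  a_k=4  p_k/q_k = 4/1
k=1  a_k=2  p_k/q_k = 9/2
k=2  a_k=1  p_k/q_k = 13/3
k=3  a_k=3  p_k/q_k = 48/11
k=4  a_k=1  p_k/q_k = 61/14
k=5  a_k=2  p_k/q_k = 170/39
→ (170, 39).  Check: 170²=28900, 19·39²=28899, difference 1.

170 39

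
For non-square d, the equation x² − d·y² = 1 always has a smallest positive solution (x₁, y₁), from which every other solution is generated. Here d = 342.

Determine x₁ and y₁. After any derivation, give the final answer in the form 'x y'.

d=342: √d = [18; 2,36] (ℓ=2, even), read p_1/q_1
i=0: a=18 ⇒ p=18, q=1
i=1: a=2 ⇒ p=37, q=2
fundamental: x₁=37, y₁=2  (since 1369 − 342·4 = 1)

37 2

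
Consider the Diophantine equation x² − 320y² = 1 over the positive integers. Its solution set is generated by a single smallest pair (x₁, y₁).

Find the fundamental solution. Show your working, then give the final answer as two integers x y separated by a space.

[17; 1,7,1,34] for √320; ℓ=4 ⇒ convergent index 3
i=0: a=17 ⇒ p=17, q=1
i=1: a=1 ⇒ p=18, q=1
i=2: a=7 ⇒ p=143, q=8
i=3: a=1 ⇒ p=161, q=9
→ (161, 9).  Check: 161²=25921, 320·9²=25920, difference 1.

161 9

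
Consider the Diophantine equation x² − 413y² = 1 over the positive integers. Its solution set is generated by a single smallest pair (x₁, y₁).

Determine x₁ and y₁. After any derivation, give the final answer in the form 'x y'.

113399 5580

d=413: √d = [20; 3,9,1,4,1,9,3,40] (ℓ=8, even), read p_7/q_7
a_0=20:  p_0=20·1+0=20,  q_0=20·0+1=1
…
a_2=9:  p_2=9·61+20=569,  q_2=9·3+1=28
…
a_5=1:  p_5=1·3089+630=3719,  q_5=1·152+31=183
a_6=9:  p_6=9·3719+3089=36560,  q_6=9·183+152=1799
a_7=3:  p_7=3·36560+3719=113399,  q_7=3·1799+183=5580
(x₁, y₁) = (113399, 5580);  113399² − 413·5580² = 1 ✓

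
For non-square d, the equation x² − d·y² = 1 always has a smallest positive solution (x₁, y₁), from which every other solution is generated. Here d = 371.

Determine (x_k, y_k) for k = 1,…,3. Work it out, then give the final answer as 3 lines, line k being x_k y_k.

d=371: √d = [19; 3,1,4,1,3,38] (ℓ=6, even), read p_5/q_5
i=0: a=19 ⇒ p=19, q=1
i=1: a=3 ⇒ p=58, q=3
…
i=3: a=4 ⇒ p=366, q=19
i=4: a=1 ⇒ p=443, q=23
i=5: a=3 ⇒ p=1695, q=88
→ (1695, 88).  Check: 1695²=2873025, 371·88²=2873024, difference 1.
k=2:  x_2 = 1695·1695+371·88·88 = 5746049,  y_2 = 1695·88+88·1695 = 298320
k=3:  x_3 = 1695·5746049+371·88·298320 = 19479104415,  y_3 = 1695·298320+88·5746049 = 1011304712

1695 88
5746049 298320
19479104415 1011304712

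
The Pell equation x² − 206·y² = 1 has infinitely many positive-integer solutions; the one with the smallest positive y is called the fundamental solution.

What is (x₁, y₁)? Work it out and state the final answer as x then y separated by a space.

59535 4148

√206 → a₀=14, period (2,1,5,14,5,1,2,28); ℓ=8 even so k=7
k=0  a_k=14  p_k/q_k = 14/1
k=1  a_k=2  p_k/q_k = 29/2
k=2  a_k=1  p_k/q_k = 43/3
…
k=6  a_k=1  p_k/q_k = 20998/1463
k=7  a_k=2  p_k/q_k = 59535/4148
(x₁, y₁) = (59535, 4148);  59535² − 206·4148² = 1 ✓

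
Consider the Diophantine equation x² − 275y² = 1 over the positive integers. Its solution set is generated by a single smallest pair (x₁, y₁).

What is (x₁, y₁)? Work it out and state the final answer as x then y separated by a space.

199 12

√275 → a₀=16, period (1,1,2,1,1,32); ℓ=6 even so k=5
a_0=16:  p_0=16·1+0=16,  q_0=16·0+1=1
a_1=1:  p_1=1·16+1=17,  q_1=1·1+0=1
a_2=1:  p_2=1·17+16=33,  q_2=1·1+1=2
…
a_4=1:  p_4=1·83+33=116,  q_4=1·5+2=7
a_5=1:  p_5=1·116+83=199,  q_5=1·7+5=12
fundamental: x₁=199, y₁=12  (since 39601 − 275·144 = 1)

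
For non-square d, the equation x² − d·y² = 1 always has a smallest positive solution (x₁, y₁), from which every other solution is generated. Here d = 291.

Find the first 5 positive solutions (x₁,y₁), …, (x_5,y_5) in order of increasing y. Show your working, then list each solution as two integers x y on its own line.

d=291: √d = [17; 17,34] (ℓ=2, even), read p_1/q_1
a_0=17:  p_0=17·1+0=17,  q_0=17·0+1=1
a_1=17:  p_1=17·17+1=290,  q_1=17·1+0=17
(x₁, y₁) = (290, 17);  290² − 291·17² = 1 ✓
k=2:  x_2 = 290·290+291·17·17 = 168199,  y_2 = 290·17+17·290 = 9860
k=3:  x_3 = 290·168199+291·17·9860 = 97555130,  y_3 = 290·9860+17·168199 = 5718783
k=4:  x_4 = 290·97555130+291·17·5718783 = 56581807201,  y_4 = 290·5718783+17·97555130 = 3316884280
k=5:  x_5 = 290·56581807201+291·17·3316884280 = 32817350621450,  y_5 = 290·3316884280+17·56581807201 = 1923787163617

290 17
168199 9860
97555130 5718783
56581807201 3316884280
32817350621450 1923787163617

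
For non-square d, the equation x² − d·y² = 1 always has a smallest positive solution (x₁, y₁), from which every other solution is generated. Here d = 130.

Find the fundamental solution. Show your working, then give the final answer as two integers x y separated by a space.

6499 570

[11; 2,2,22] for √130; ℓ=3 ⇒ convergent index 5
step 0: (11, 1)  from 11·(1,0) + (0,1)
…
step 2: (57, 5)  from 2·(23,2) + (11,1)
step 3: (1277, 112)  from 22·(57,5) + (23,2)
step 4: (2611, 229)  from 2·(1277,112) + (57,5)
step 5: (6499, 570)  from 2·(2611,229) + (1277,112)
→ (6499, 570).  Check: 6499²=42237001, 130·570²=42237000, difference 1.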